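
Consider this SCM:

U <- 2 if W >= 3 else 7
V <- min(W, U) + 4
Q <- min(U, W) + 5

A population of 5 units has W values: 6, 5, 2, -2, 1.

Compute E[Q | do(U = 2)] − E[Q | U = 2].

Every unit gets U=2 under the intervention. Q values become 7, 7, 7, 3, 6; E[Q|do(U=2)] = 6.
Conditioning on U=2 selects the 2 unit(s) with W ∈ {6, 5}. Their Q values: 7, 7. Mean = 7.
Difference = 6 − 7 = -1.

-1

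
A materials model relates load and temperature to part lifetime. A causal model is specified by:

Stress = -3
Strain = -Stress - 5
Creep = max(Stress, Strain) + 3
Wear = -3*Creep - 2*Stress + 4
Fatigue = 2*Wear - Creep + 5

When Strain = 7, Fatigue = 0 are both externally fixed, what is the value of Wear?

The joint intervention fixes Strain = 7, Fatigue = 0, removing each variable's own equation.
Creep = max(Stress, Strain) + 3  [with Stress=-3, Strain=7]  = 10
Wear = -3*Creep - 2*Stress + 4  [with Creep=10, Stress=-3]  = -20

-20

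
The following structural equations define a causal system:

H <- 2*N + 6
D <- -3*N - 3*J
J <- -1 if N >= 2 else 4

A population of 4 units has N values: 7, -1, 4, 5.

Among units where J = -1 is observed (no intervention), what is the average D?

Observing J=-1 restricts to units where J's equation naturally yields -1: N ∈ {7, 4, 5}. In that subpopulation D = -18, -9, -12, mean -13.

-13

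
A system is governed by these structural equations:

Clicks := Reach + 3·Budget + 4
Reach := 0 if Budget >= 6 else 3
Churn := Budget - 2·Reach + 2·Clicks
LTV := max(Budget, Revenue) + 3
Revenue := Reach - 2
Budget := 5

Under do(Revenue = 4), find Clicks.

do(Revenue=4) replaces the equation Revenue := Reach - 2 with the constant Revenue = 4.
Clicks is not downstream of the intervention, so its value is determined by the original equations.
Reach = 0 if Budget >= 6 else 3  [with Budget=5]  = 3
Clicks = Reach + 3·Budget + 4  [with Reach=3, Budget=5]  = 22

22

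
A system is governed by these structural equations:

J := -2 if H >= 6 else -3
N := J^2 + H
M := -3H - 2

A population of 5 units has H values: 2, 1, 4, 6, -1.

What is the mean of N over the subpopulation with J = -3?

Observing J=-3 restricts to units where J's equation naturally yields -3: H ∈ {2, 1, 4, -1}. In that subpopulation N = 11, 10, 13, 8, mean 10.5.

10.5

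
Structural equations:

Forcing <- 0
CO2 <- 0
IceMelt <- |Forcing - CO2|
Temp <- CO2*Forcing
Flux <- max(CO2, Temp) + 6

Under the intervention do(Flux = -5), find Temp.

0

do(Flux=-5) replaces the equation Flux <- max(CO2, Temp) + 6 with the constant Flux = -5.
Temp is not downstream of the intervention, so its value is determined by the original equations.
Temp = CO2*Forcing  [with CO2=0, Forcing=0]  = 0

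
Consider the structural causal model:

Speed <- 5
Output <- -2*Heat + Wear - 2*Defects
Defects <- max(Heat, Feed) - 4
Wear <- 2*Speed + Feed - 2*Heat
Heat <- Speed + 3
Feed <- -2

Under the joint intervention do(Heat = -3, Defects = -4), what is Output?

28

Setting Heat = -3, Defects = -4 by intervention discards those variables' equations.
Wear = 2*Speed + Feed - 2*Heat  [with Speed=5, Feed=-2, Heat=-3]  = 14
Output = -2*Heat + Wear - 2*Defects  [with Heat=-3, Wear=14, Defects=-4]  = 28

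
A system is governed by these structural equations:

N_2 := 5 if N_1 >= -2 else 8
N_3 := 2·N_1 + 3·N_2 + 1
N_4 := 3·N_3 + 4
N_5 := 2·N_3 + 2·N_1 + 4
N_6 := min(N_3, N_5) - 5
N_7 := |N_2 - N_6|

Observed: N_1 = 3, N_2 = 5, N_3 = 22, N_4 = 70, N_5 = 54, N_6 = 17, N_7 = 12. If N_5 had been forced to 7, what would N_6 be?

2

The intervention breaks the incoming arrows to N_5: N_5 := 2·N_3 + 2·N_1 + 4 no longer applies, and N_5 = 7.
N_2 = 5 if N_1 >= -2 else 8  [with N_1=3]  = 5
N_3 = 2·N_1 + 3·N_2 + 1  [with N_1=3, N_2=5]  = 22
N_6 = min(N_3, N_5) - 5  [with N_3=22, N_5=7]  = 2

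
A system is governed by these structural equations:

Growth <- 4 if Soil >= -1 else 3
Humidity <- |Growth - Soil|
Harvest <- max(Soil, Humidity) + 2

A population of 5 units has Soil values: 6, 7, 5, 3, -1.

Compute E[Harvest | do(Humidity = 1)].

do(Humidity=1) breaks Humidity's dependence on Soil. With Humidity=1 fixed, Harvest across the units is 8, 9, 7, 5, 3, mean 6.4.

6.4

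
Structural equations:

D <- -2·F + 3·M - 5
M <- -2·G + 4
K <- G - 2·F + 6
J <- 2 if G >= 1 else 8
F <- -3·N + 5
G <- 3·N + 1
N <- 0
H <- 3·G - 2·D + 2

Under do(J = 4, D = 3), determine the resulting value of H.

-1

Setting J = 4, D = 3 by intervention discards those variables' equations.
G = 3·N + 1  [with N=0]  = 1
H = 3·G - 2·D + 2  [with G=1, D=3]  = -1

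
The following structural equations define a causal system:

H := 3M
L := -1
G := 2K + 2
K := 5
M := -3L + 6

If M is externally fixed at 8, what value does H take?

24

do(M=8) replaces the equation M := -3L + 6 with the constant M = 8.
H = 3M  [with M=8]  = 24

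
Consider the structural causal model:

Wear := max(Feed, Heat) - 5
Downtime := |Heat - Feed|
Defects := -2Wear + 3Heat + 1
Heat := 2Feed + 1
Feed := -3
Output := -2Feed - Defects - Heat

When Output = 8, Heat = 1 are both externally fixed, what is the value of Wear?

Setting Output = 8, Heat = 1 by intervention discards those variables' equations.
Wear = max(Feed, Heat) - 5  [with Feed=-3, Heat=1]  = -4

-4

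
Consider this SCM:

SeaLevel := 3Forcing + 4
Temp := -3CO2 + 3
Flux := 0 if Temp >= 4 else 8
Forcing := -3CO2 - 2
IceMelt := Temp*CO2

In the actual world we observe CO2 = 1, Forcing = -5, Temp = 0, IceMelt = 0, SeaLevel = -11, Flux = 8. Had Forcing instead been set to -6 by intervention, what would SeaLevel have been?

-14

do(Forcing=-6) replaces the equation Forcing := -3CO2 - 2 with the constant Forcing = -6.
SeaLevel = 3Forcing + 4  [with Forcing=-6]  = -14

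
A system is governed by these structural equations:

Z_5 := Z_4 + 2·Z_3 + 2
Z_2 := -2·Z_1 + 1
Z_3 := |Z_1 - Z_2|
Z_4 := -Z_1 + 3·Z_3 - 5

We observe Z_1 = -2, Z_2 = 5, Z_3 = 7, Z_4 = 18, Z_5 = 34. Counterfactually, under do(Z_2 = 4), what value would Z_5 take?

do(Z_2=4) replaces the equation Z_2 := -2·Z_1 + 1 with the constant Z_2 = 4.
Z_3 = |Z_1 - Z_2|  [with Z_1=-2, Z_2=4]  = 6
Z_4 = -Z_1 + 3·Z_3 - 5  [with Z_1=-2, Z_3=6]  = 15
Z_5 = Z_4 + 2·Z_3 + 2  [with Z_4=15, Z_3=6]  = 29

29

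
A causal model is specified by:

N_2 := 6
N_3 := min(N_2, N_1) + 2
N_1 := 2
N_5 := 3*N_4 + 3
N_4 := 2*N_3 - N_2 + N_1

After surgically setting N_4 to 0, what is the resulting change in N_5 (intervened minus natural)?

Intervening sets N_4 = 0 and removes its equation (N_4 := 2*N_3 - N_2 + N_1).
N_5 = 3*N_4 + 3  [with N_4=0]  = 3
Without intervention: N_3 = min(N_2, N_1) + 2  [with N_2=6, N_1=2]  = 4; N_4 = 2*N_3 - N_2 + N_1  [with N_3=4, N_2=6, N_1=2]  = 4; N_5 = 3*N_4 + 3  [with N_4=4]  = 15.
Change = 3 − 15 = -12.

-12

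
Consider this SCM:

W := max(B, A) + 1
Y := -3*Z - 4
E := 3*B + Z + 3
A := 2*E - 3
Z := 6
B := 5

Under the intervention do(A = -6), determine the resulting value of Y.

Under do(A=-6), the mechanism A := 2*E - 3 is discarded; A is fixed at -6.
Since Y is not a descendant of the intervened variable, it is unaffected.
Y = -3*Z - 4  [with Z=6]  = -22

-22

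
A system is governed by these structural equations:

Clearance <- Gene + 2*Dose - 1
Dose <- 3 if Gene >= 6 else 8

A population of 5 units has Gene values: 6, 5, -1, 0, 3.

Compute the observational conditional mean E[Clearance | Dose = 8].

16.75

Observing Dose=8 restricts to units where Dose's equation naturally yields 8: Gene ∈ {5, -1, 0, 3}. In that subpopulation Clearance = 20, 14, 15, 18, mean 16.75.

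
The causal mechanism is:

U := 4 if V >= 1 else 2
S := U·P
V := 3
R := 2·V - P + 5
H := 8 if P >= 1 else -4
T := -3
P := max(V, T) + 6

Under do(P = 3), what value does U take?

do(P=3) replaces the equation P := max(V, T) + 6 with the constant P = 3.
U is not downstream of the intervention, so its value is determined by the original equations.
U = 4 if V >= 1 else 2  [with V=3]  = 4

4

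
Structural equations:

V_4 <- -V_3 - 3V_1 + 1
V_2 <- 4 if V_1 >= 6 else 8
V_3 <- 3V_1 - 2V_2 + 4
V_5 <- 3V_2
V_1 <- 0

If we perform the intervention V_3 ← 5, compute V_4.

-4

The intervention breaks the incoming arrows to V_3: V_3 <- 3V_1 - 2V_2 + 4 no longer applies, and V_3 = 5.
V_4 = -V_3 - 3V_1 + 1  [with V_3=5, V_1=0]  = -4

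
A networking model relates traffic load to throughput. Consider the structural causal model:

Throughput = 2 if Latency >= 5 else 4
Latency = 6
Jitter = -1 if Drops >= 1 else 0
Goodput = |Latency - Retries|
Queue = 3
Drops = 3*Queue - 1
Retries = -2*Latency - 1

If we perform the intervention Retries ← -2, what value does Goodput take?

The intervention breaks the incoming arrows to Retries: Retries = -2*Latency - 1 no longer applies, and Retries = -2.
Goodput = |Latency - Retries|  [with Latency=6, Retries=-2]  = 8

8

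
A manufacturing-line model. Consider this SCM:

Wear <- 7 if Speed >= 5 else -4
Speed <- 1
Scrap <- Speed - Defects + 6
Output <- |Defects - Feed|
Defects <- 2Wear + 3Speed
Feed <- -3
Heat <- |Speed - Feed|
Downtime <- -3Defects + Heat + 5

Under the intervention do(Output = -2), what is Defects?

The intervention breaks the incoming arrows to Output: Output <- |Defects - Feed| no longer applies, and Output = -2.
Defects is not downstream of the intervention, so its value is determined by the original equations.
Wear = 7 if Speed >= 5 else -4  [with Speed=1]  = -4
Defects = 2Wear + 3Speed  [with Wear=-4, Speed=1]  = -5

-5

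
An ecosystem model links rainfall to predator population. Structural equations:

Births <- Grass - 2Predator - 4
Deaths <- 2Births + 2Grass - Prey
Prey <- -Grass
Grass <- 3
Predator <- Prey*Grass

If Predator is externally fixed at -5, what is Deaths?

do(Predator=-5) replaces the equation Predator <- Prey*Grass with the constant Predator = -5.
Prey = -Grass  [with Grass=3]  = -3
Births = Grass - 2Predator - 4  [with Grass=3, Predator=-5]  = 9
Deaths = 2Births + 2Grass - Prey  [with Births=9, Grass=3, Prey=-3]  = 27

27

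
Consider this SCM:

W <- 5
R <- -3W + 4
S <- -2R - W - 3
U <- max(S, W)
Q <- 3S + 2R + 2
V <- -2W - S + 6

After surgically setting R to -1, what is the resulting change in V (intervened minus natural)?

20

Under do(R=-1), the mechanism R <- -3W + 4 is discarded; R is fixed at -1.
S = -2R - W - 3  [with R=-1, W=5]  = -6
V = -2W - S + 6  [with W=5, S=-6]  = 2
Without intervention: R = -3W + 4  [with W=5]  = -11; S = -2R - W - 3  [with R=-11, W=5]  = 14; V = -2W - S + 6  [with W=5, S=14]  = -18.
Change = 2 − (-18) = 20.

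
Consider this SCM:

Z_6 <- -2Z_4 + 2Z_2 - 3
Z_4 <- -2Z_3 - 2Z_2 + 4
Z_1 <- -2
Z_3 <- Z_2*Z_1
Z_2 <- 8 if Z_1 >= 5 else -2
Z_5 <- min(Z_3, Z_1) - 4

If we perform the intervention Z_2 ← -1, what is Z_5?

do(Z_2=-1) replaces the equation Z_2 <- 8 if Z_1 >= 5 else -2 with the constant Z_2 = -1.
Z_3 = Z_2*Z_1  [with Z_2=-1, Z_1=-2]  = 2
Z_5 = min(Z_3, Z_1) - 4  [with Z_3=2, Z_1=-2]  = -6

-6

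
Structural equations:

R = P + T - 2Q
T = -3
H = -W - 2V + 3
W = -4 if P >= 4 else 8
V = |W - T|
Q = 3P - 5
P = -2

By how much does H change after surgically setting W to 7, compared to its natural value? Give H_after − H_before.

3

The intervention breaks the incoming arrows to W: W = -4 if P >= 4 else 8 no longer applies, and W = 7.
V = |W - T|  [with W=7, T=-3]  = 10
H = -W - 2V + 3  [with W=7, V=10]  = -24
Without intervention: W = -4 if P >= 4 else 8  [with P=-2]  = 8; V = |W - T|  [with W=8, T=-3]  = 11; H = -W - 2V + 3  [with W=8, V=11]  = -27.
Change = -24 − (-27) = 3.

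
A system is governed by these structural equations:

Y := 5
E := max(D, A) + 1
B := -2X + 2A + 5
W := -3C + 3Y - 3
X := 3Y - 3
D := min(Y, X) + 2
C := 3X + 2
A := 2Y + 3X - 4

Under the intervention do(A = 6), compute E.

8

The intervention breaks the incoming arrows to A: A := 2Y + 3X - 4 no longer applies, and A = 6.
X = 3Y - 3  [with Y=5]  = 12
D = min(Y, X) + 2  [with Y=5, X=12]  = 7
E = max(D, A) + 1  [with D=7, A=6]  = 8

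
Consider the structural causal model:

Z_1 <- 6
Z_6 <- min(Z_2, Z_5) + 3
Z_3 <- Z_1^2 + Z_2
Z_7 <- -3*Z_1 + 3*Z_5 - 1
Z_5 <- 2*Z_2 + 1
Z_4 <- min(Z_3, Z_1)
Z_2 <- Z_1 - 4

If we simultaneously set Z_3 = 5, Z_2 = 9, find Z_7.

The joint intervention fixes Z_3 = 5, Z_2 = 9, removing each variable's own equation.
Z_5 = 2*Z_2 + 1  [with Z_2=9]  = 19
Z_7 = -3*Z_1 + 3*Z_5 - 1  [with Z_1=6, Z_5=19]  = 38

38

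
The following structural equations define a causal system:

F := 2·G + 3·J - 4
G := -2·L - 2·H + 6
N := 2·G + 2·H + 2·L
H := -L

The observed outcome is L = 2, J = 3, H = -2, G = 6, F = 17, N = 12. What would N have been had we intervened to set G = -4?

Under do(G=-4), the mechanism G := -2·L - 2·H + 6 is discarded; G is fixed at -4.
H = -L  [with L=2]  = -2
N = 2·G + 2·H + 2·L  [with G=-4, H=-2, L=2]  = -8

-8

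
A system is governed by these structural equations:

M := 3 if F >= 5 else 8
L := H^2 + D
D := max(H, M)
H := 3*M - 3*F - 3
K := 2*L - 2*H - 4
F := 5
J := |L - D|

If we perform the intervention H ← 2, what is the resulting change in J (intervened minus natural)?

The intervention breaks the incoming arrows to H: H := 3*M - 3*F - 3 no longer applies, and H = 2.
M = 3 if F >= 5 else 8  [with F=5]  = 3
D = max(H, M)  [with H=2, M=3]  = 3
L = H^2 + D  [with H=2, D=3]  = 7
J = |L - D|  [with L=7, D=3]  = 4
Without intervention: M = 3 if F >= 5 else 8  [with F=5]  = 3; H = 3*M - 3*F - 3  [with M=3, F=5]  = -9; D = max(H, M)  [with H=-9, M=3]  = 3; L = H^2 + D  [with H=-9, D=3]  = 84; J = |L - D|  [with L=84, D=3]  = 81.
Change = 4 − 81 = -77.

-77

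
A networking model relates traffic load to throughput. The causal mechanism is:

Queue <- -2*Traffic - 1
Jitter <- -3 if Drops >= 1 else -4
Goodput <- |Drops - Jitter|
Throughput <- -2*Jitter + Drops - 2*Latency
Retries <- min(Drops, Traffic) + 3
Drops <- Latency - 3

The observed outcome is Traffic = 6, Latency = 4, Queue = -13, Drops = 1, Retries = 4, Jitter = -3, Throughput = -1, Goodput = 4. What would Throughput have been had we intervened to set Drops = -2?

-2

The intervention breaks the incoming arrows to Drops: Drops <- Latency - 3 no longer applies, and Drops = -2.
Jitter = -3 if Drops >= 1 else -4  [with Drops=-2]  = -4
Throughput = -2*Jitter + Drops - 2*Latency  [with Jitter=-4, Drops=-2, Latency=4]  = -2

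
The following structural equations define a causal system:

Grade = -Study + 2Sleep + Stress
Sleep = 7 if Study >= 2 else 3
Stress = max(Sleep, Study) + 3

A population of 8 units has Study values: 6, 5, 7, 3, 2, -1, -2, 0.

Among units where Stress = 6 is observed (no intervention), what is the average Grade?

Conditioning on Stress=6 selects the 3 unit(s) with Study ∈ {-1, -2, 0}. Their Grade values: 13, 14, 12. Mean = 13.

13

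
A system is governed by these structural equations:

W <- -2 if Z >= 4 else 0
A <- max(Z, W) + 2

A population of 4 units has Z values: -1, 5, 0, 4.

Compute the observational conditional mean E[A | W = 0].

E[A|W=0] averages over only the 2 units with W=0 (Z = -1, 0): A = 2, 2, mean 2.

2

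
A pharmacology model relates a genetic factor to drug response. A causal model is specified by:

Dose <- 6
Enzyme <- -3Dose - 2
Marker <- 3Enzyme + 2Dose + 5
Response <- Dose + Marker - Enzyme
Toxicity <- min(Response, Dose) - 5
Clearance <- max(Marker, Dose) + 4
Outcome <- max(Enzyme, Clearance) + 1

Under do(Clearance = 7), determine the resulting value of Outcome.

Intervening sets Clearance = 7 and removes its equation (Clearance <- max(Marker, Dose) + 4).
Enzyme = -3Dose - 2  [with Dose=6]  = -20
Outcome = max(Enzyme, Clearance) + 1  [with Enzyme=-20, Clearance=7]  = 8

8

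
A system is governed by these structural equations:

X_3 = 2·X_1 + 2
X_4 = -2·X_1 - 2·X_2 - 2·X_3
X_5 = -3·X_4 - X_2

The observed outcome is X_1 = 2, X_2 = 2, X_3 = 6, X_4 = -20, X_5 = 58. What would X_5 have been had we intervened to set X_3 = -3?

do(X_3=-3) replaces the equation X_3 = 2·X_1 + 2 with the constant X_3 = -3.
X_4 = -2·X_1 - 2·X_2 - 2·X_3  [with X_1=2, X_2=2, X_3=-3]  = -2
X_5 = -3·X_4 - X_2  [with X_4=-2, X_2=2]  = 4

4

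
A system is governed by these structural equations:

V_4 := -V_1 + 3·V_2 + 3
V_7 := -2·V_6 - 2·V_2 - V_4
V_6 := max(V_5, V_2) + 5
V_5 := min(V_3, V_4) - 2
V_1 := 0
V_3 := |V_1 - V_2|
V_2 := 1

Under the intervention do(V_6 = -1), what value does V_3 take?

1

do(V_6=-1) replaces the equation V_6 := max(V_5, V_2) + 5 with the constant V_6 = -1.
V_3 is not downstream of the intervention, so its value is determined by the original equations.
V_3 = |V_1 - V_2|  [with V_1=0, V_2=1]  = 1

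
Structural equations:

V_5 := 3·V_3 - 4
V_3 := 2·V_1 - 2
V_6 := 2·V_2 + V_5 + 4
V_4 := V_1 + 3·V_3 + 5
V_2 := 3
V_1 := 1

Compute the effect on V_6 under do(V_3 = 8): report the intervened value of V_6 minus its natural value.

The intervention breaks the incoming arrows to V_3: V_3 := 2·V_1 - 2 no longer applies, and V_3 = 8.
V_5 = 3·V_3 - 4  [with V_3=8]  = 20
V_6 = 2·V_2 + V_5 + 4  [with V_2=3, V_5=20]  = 30
Without intervention: V_3 = 2·V_1 - 2  [with V_1=1]  = 0; V_5 = 3·V_3 - 4  [with V_3=0]  = -4; V_6 = 2·V_2 + V_5 + 4  [with V_2=3, V_5=-4]  = 6.
Change = 30 − 6 = 24.

24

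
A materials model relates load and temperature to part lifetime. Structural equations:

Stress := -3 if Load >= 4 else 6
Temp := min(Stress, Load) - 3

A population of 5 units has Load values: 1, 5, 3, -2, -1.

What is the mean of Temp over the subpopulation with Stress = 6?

-2.75

Observing Stress=6 restricts to units where Stress's equation naturally yields 6: Load ∈ {1, 3, -2, -1}. In that subpopulation Temp = -2, 0, -5, -4, mean -2.75.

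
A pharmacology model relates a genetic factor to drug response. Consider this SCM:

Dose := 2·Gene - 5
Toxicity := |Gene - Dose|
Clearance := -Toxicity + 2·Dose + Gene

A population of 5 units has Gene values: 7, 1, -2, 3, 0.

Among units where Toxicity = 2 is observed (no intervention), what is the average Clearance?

13

Conditioning on Toxicity=2 selects the 2 unit(s) with Gene ∈ {7, 3}. Their Clearance values: 23, 3. Mean = 13.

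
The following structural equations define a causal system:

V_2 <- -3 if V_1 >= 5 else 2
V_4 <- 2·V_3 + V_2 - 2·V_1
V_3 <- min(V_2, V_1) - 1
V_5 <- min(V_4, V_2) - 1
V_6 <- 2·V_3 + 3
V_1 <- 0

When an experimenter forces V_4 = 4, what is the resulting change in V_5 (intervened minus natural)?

2

Intervening sets V_4 = 4 and removes its equation (V_4 <- 2·V_3 + V_2 - 2·V_1).
V_2 = -3 if V_1 >= 5 else 2  [with V_1=0]  = 2
V_5 = min(V_4, V_2) - 1  [with V_4=4, V_2=2]  = 1
Without intervention: V_2 = -3 if V_1 >= 5 else 2  [with V_1=0]  = 2; V_3 = min(V_2, V_1) - 1  [with V_2=2, V_1=0]  = -1; V_4 = 2·V_3 + V_2 - 2·V_1  [with V_3=-1, V_2=2, V_1=0]  = 0; V_5 = min(V_4, V_2) - 1  [with V_4=0, V_2=2]  = -1.
Change = 1 − (-1) = 2.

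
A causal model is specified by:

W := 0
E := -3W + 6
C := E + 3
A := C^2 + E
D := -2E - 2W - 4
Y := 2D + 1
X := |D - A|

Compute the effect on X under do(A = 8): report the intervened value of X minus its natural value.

-79

The intervention breaks the incoming arrows to A: A := C^2 + E no longer applies, and A = 8.
E = -3W + 6  [with W=0]  = 6
D = -2E - 2W - 4  [with E=6, W=0]  = -16
X = |D - A|  [with D=-16, A=8]  = 24
Without intervention: E = -3W + 6  [with W=0]  = 6; C = E + 3  [with E=6]  = 9; A = C^2 + E  [with C=9, E=6]  = 87; D = -2E - 2W - 4  [with E=6, W=0]  = -16; X = |D - A|  [with D=-16, A=87]  = 103.
Change = 24 − 103 = -79.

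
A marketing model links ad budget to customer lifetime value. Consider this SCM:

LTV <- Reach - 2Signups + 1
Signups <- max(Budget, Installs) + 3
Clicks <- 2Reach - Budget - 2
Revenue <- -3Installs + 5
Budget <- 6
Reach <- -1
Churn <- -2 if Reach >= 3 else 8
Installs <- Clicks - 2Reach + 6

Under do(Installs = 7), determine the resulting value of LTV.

do(Installs=7) replaces the equation Installs <- Clicks - 2Reach + 6 with the constant Installs = 7.
Signups = max(Budget, Installs) + 3  [with Budget=6, Installs=7]  = 10
LTV = Reach - 2Signups + 1  [with Reach=-1, Signups=10]  = -20

-20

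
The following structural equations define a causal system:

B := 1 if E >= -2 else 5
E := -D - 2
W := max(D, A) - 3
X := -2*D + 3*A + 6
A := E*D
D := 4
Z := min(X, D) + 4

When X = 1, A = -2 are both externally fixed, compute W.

The joint intervention fixes X = 1, A = -2, removing each variable's own equation.
W = max(D, A) - 3  [with D=4, A=-2]  = 1

1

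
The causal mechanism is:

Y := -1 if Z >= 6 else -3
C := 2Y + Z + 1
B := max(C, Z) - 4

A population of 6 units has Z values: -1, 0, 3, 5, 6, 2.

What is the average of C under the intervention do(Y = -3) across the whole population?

do(Y=-3) breaks Y's dependence on Z. With Y=-3 fixed, C across the units is -6, -5, -2, 0, 1, -3, mean -2.5.

-2.5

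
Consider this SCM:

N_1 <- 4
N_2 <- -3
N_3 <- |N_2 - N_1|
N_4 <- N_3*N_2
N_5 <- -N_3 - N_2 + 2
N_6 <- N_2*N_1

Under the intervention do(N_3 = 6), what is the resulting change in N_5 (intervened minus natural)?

do(N_3=6) replaces the equation N_3 <- |N_2 - N_1| with the constant N_3 = 6.
N_5 = -N_3 - N_2 + 2  [with N_3=6, N_2=-3]  = -1
Without intervention: N_3 = |N_2 - N_1|  [with N_2=-3, N_1=4]  = 7; N_5 = -N_3 - N_2 + 2  [with N_3=7, N_2=-3]  = -2.
Change = -1 − (-2) = 1.

1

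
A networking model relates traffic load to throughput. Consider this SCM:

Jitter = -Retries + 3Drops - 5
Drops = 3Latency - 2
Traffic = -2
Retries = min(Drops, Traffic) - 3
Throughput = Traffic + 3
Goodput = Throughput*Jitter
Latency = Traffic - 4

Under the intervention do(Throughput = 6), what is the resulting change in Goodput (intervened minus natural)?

Intervening sets Throughput = 6 and removes its equation (Throughput = Traffic + 3).
Latency = Traffic - 4  [with Traffic=-2]  = -6
Drops = 3Latency - 2  [with Latency=-6]  = -20
Retries = min(Drops, Traffic) - 3  [with Drops=-20, Traffic=-2]  = -23
Jitter = -Retries + 3Drops - 5  [with Retries=-23, Drops=-20]  = -42
Goodput = Throughput*Jitter  [with Throughput=6, Jitter=-42]  = -252
Without intervention: Latency = Traffic - 4  [with Traffic=-2]  = -6; Drops = 3Latency - 2  [with Latency=-6]  = -20; Retries = min(Drops, Traffic) - 3  [with Drops=-20, Traffic=-2]  = -23; Jitter = -Retries + 3Drops - 5  [with Retries=-23, Drops=-20]  = -42; Throughput = Traffic + 3  [with Traffic=-2]  = 1; Goodput = Throughput*Jitter  [with Throughput=1, Jitter=-42]  = -42.
Change = -252 − (-42) = -210.

-210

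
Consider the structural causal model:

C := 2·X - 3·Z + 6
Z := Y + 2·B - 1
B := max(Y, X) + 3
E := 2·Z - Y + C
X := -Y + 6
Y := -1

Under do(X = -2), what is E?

1

Under do(X=-2), the mechanism X := -Y + 6 is discarded; X is fixed at -2.
B = max(Y, X) + 3  [with Y=-1, X=-2]  = 2
Z = Y + 2·B - 1  [with Y=-1, B=2]  = 2
C = 2·X - 3·Z + 6  [with X=-2, Z=2]  = -4
E = 2·Z - Y + C  [with Z=2, Y=-1, C=-4]  = 1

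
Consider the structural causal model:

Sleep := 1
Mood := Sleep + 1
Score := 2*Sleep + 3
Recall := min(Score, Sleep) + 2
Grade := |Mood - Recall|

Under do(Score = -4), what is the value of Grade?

4

do(Score=-4) replaces the equation Score := 2*Sleep + 3 with the constant Score = -4.
Mood = Sleep + 1  [with Sleep=1]  = 2
Recall = min(Score, Sleep) + 2  [with Score=-4, Sleep=1]  = -2
Grade = |Mood - Recall|  [with Mood=2, Recall=-2]  = 4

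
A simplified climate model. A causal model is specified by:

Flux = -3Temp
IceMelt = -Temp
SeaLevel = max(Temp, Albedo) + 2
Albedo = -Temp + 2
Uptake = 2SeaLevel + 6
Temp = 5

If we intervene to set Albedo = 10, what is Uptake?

The intervention breaks the incoming arrows to Albedo: Albedo = -Temp + 2 no longer applies, and Albedo = 10.
SeaLevel = max(Temp, Albedo) + 2  [with Temp=5, Albedo=10]  = 12
Uptake = 2SeaLevel + 6  [with SeaLevel=12]  = 30

30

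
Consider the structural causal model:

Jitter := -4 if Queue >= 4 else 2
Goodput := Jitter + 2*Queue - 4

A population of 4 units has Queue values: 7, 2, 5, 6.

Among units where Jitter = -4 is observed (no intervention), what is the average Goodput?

Conditioning on Jitter=-4 selects the 3 unit(s) with Queue ∈ {7, 5, 6}. Their Goodput values: 6, 2, 4. Mean = 4.

4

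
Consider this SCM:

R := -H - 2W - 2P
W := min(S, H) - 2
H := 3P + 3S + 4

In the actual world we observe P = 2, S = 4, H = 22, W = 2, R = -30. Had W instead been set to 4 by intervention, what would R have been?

Intervening sets W = 4 and removes its equation (W := min(S, H) - 2).
H = 3P + 3S + 4  [with P=2, S=4]  = 22
R = -H - 2W - 2P  [with H=22, W=4, P=2]  = -34

-34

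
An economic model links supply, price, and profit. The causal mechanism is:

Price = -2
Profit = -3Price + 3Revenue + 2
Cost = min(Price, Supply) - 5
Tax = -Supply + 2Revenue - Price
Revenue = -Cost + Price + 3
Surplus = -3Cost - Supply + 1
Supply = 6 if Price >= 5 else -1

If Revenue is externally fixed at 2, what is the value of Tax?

7

Intervening sets Revenue = 2 and removes its equation (Revenue = -Cost + Price + 3).
Supply = 6 if Price >= 5 else -1  [with Price=-2]  = -1
Tax = -Supply + 2Revenue - Price  [with Supply=-1, Revenue=2, Price=-2]  = 7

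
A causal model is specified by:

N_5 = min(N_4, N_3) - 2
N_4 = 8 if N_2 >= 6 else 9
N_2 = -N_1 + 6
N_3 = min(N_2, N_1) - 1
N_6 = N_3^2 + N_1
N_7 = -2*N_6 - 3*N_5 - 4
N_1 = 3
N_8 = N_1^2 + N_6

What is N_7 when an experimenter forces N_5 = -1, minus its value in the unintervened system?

Under do(N_5=-1), the mechanism N_5 = min(N_4, N_3) - 2 is discarded; N_5 is fixed at -1.
N_2 = -N_1 + 6  [with N_1=3]  = 3
N_3 = min(N_2, N_1) - 1  [with N_2=3, N_1=3]  = 2
N_6 = N_3^2 + N_1  [with N_3=2, N_1=3]  = 7
N_7 = -2*N_6 - 3*N_5 - 4  [with N_6=7, N_5=-1]  = -15
Without intervention: N_2 = -N_1 + 6  [with N_1=3]  = 3; N_3 = min(N_2, N_1) - 1  [with N_2=3, N_1=3]  = 2; N_4 = 8 if N_2 >= 6 else 9  [with N_2=3]  = 9; N_5 = min(N_4, N_3) - 2  [with N_4=9, N_3=2]  = 0; N_6 = N_3^2 + N_1  [with N_3=2, N_1=3]  = 7; N_7 = -2*N_6 - 3*N_5 - 4  [with N_6=7, N_5=0]  = -18.
Change = -15 − (-18) = 3.

3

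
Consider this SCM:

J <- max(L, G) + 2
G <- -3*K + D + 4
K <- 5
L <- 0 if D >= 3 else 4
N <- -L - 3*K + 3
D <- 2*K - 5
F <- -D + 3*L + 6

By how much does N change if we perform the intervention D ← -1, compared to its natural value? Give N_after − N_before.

Under do(D=-1), the mechanism D <- 2*K - 5 is discarded; D is fixed at -1.
L = 0 if D >= 3 else 4  [with D=-1]  = 4
N = -L - 3*K + 3  [with L=4, K=5]  = -16
Without intervention: D = 2*K - 5  [with K=5]  = 5; L = 0 if D >= 3 else 4  [with D=5]  = 0; N = -L - 3*K + 3  [with L=0, K=5]  = -12.
Change = -16 − (-12) = -4.

-4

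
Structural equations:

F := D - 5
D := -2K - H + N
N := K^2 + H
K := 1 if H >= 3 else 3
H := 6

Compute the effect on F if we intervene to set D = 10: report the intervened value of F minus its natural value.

11

Intervening sets D = 10 and removes its equation (D := -2K - H + N).
F = D - 5  [with D=10]  = 5
Without intervention: K = 1 if H >= 3 else 3  [with H=6]  = 1; N = K^2 + H  [with K=1, H=6]  = 7; D = -2K - H + N  [with K=1, H=6, N=7]  = -1; F = D - 5  [with D=-1]  = -6.
Change = 5 − (-6) = 11.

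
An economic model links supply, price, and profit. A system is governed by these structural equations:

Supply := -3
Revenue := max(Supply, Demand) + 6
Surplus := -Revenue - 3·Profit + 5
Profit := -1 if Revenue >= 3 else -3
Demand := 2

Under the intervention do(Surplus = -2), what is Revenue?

8

do(Surplus=-2) replaces the equation Surplus := -Revenue - 3·Profit + 5 with the constant Surplus = -2.
Revenue is not downstream of the intervention, so its value is determined by the original equations.
Revenue = max(Supply, Demand) + 6  [with Supply=-3, Demand=2]  = 8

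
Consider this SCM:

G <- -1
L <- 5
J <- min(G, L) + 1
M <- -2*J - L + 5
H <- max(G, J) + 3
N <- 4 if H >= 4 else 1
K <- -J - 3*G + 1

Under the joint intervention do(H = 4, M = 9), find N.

Setting H = 4, M = 9 by intervention discards those variables' equations.
N = 4 if H >= 4 else 1  [with H=4]  = 4

4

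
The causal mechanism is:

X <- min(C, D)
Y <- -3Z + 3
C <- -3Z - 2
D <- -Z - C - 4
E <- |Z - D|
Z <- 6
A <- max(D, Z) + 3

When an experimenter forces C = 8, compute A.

9

Under do(C=8), the mechanism C <- -3Z - 2 is discarded; C is fixed at 8.
D = -Z - C - 4  [with Z=6, C=8]  = -18
A = max(D, Z) + 3  [with D=-18, Z=6]  = 9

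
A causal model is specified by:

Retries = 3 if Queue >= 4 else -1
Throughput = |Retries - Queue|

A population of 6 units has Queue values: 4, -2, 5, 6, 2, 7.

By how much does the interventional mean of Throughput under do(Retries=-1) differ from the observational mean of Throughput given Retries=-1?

3

Every unit gets Retries=-1 under the intervention. Throughput values become 5, 1, 6, 7, 3, 8; E[Throughput|do(Retries=-1)] = 5.
E[Throughput|Retries=-1] averages over only the 2 units with Retries=-1 (Queue = -2, 2): Throughput = 1, 3, mean 2.
Difference = 5 − 2 = 3.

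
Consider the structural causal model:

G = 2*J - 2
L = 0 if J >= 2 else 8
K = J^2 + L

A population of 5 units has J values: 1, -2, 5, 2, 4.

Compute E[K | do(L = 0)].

The intervention sets L=0 in all 5 units regardless of J. Recomputing K per unit gives 1, 4, 25, 4, 16; average 10.

10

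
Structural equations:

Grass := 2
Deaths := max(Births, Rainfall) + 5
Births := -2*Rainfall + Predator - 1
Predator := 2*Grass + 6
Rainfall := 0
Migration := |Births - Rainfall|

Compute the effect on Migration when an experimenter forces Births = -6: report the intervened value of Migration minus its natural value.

Under do(Births=-6), the mechanism Births := -2*Rainfall + Predator - 1 is discarded; Births is fixed at -6.
Migration = |Births - Rainfall|  [with Births=-6, Rainfall=0]  = 6
Without intervention: Predator = 2*Grass + 6  [with Grass=2]  = 10; Births = -2*Rainfall + Predator - 1  [with Rainfall=0, Predator=10]  = 9; Migration = |Births - Rainfall|  [with Births=9, Rainfall=0]  = 9.
Change = 6 − 9 = -3.

-3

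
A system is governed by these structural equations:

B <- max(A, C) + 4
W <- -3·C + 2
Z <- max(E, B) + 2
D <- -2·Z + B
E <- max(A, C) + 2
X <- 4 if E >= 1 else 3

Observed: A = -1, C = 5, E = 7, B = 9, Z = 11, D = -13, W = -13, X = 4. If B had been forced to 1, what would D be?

-17

Under do(B=1), the mechanism B <- max(A, C) + 4 is discarded; B is fixed at 1.
E = max(A, C) + 2  [with A=-1, C=5]  = 7
Z = max(E, B) + 2  [with E=7, B=1]  = 9
D = -2·Z + B  [with Z=9, B=1]  = -17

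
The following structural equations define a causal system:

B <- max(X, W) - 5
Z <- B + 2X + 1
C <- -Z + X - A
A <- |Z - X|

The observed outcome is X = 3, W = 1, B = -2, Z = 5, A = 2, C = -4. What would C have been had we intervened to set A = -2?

The intervention breaks the incoming arrows to A: A <- |Z - X| no longer applies, and A = -2.
B = max(X, W) - 5  [with X=3, W=1]  = -2
Z = B + 2X + 1  [with B=-2, X=3]  = 5
C = -Z + X - A  [with Z=5, X=3, A=-2]  = 0

0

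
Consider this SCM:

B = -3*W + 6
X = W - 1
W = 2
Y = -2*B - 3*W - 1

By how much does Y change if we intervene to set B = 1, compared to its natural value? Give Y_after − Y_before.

-2

The intervention breaks the incoming arrows to B: B = -3*W + 6 no longer applies, and B = 1.
Y = -2*B - 3*W - 1  [with B=1, W=2]  = -9
Without intervention: B = -3*W + 6  [with W=2]  = 0; Y = -2*B - 3*W - 1  [with B=0, W=2]  = -7.
Change = -9 − (-7) = -2.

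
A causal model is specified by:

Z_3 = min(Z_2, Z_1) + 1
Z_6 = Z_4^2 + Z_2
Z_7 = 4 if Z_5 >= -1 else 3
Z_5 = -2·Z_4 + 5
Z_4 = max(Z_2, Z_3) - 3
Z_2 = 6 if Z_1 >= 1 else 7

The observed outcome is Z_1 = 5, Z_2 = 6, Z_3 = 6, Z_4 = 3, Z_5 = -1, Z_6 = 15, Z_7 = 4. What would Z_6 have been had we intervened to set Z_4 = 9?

Under do(Z_4=9), the mechanism Z_4 = max(Z_2, Z_3) - 3 is discarded; Z_4 is fixed at 9.
Z_2 = 6 if Z_1 >= 1 else 7  [with Z_1=5]  = 6
Z_6 = Z_4^2 + Z_2  [with Z_4=9, Z_2=6]  = 87

87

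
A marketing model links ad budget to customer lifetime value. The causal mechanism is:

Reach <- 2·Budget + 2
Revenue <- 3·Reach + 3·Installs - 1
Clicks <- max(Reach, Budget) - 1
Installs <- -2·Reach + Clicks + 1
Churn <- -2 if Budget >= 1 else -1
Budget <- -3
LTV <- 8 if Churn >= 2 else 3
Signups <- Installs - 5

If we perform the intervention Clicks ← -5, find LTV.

The intervention breaks the incoming arrows to Clicks: Clicks <- max(Reach, Budget) - 1 no longer applies, and Clicks = -5.
Since LTV is not a descendant of the intervened variable, it is unaffected.
Churn = -2 if Budget >= 1 else -1  [with Budget=-3]  = -1
LTV = 8 if Churn >= 2 else 3  [with Churn=-1]  = 3

3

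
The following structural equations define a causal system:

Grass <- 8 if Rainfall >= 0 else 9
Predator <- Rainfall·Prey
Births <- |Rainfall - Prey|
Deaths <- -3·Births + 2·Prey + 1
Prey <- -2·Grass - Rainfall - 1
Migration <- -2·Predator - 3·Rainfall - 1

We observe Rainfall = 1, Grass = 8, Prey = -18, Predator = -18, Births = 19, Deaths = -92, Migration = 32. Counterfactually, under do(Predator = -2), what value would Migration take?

The intervention breaks the incoming arrows to Predator: Predator <- Rainfall·Prey no longer applies, and Predator = -2.
Migration = -2·Predator - 3·Rainfall - 1  [with Predator=-2, Rainfall=1]  = 0

0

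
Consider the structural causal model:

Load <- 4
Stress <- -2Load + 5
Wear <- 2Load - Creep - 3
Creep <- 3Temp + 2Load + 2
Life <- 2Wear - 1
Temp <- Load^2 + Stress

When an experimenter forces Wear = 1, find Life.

The intervention breaks the incoming arrows to Wear: Wear <- 2Load - Creep - 3 no longer applies, and Wear = 1.
Life = 2Wear - 1  [with Wear=1]  = 1

1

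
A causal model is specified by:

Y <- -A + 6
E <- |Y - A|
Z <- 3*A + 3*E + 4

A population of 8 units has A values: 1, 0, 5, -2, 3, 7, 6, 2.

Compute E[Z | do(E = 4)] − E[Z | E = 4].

The intervention sets E=4 in all 8 units regardless of A. Recomputing Z per unit gives 19, 16, 31, 10, 25, 37, 34, 22; average 24.25.
Observing E=4 restricts to units where E's equation naturally yields 4: A ∈ {1, 5}. In that subpopulation Z = 19, 31, mean 25.
Difference = 24.25 − 25 = -0.75.

-0.75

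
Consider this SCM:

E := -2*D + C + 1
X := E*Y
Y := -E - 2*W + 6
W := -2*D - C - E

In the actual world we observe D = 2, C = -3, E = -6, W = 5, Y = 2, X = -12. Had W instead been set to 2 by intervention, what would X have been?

-48

Under do(W=2), the mechanism W := -2*D - C - E is discarded; W is fixed at 2.
E = -2*D + C + 1  [with D=2, C=-3]  = -6
Y = -E - 2*W + 6  [with E=-6, W=2]  = 8
X = E*Y  [with E=-6, Y=8]  = -48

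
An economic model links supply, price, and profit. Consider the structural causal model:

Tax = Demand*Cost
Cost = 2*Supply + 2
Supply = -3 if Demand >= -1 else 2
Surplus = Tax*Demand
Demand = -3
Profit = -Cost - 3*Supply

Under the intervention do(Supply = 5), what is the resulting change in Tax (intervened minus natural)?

-18

Under do(Supply=5), the mechanism Supply = -3 if Demand >= -1 else 2 is discarded; Supply is fixed at 5.
Cost = 2*Supply + 2  [with Supply=5]  = 12
Tax = Demand*Cost  [with Demand=-3, Cost=12]  = -36
Without intervention: Supply = -3 if Demand >= -1 else 2  [with Demand=-3]  = 2; Cost = 2*Supply + 2  [with Supply=2]  = 6; Tax = Demand*Cost  [with Demand=-3, Cost=6]  = -18.
Change = -36 − (-18) = -18.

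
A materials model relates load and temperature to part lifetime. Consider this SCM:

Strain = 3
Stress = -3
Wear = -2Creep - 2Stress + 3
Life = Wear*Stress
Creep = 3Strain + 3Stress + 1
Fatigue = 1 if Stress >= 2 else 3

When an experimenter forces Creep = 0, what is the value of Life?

-27

The intervention breaks the incoming arrows to Creep: Creep = 3Strain + 3Stress + 1 no longer applies, and Creep = 0.
Wear = -2Creep - 2Stress + 3  [with Creep=0, Stress=-3]  = 9
Life = Wear*Stress  [with Wear=9, Stress=-3]  = -27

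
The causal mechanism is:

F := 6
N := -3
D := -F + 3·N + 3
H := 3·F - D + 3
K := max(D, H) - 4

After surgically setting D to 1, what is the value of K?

do(D=1) replaces the equation D := -F + 3·N + 3 with the constant D = 1.
H = 3·F - D + 3  [with F=6, D=1]  = 20
K = max(D, H) - 4  [with D=1, H=20]  = 16

16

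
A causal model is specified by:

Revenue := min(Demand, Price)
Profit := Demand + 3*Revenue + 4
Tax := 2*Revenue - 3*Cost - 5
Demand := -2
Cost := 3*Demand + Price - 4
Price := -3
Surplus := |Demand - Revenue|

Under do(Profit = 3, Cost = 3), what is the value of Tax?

Under do(Profit = 3, Cost = 3), each intervened variable's structural equation is replaced by its fixed value.
Revenue = min(Demand, Price)  [with Demand=-2, Price=-3]  = -3
Tax = 2*Revenue - 3*Cost - 5  [with Revenue=-3, Cost=3]  = -20

-20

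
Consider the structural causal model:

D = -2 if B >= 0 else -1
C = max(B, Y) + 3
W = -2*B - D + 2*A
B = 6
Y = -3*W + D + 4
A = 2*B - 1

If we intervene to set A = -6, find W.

Under do(A=-6), the mechanism A = 2*B - 1 is discarded; A is fixed at -6.
D = -2 if B >= 0 else -1  [with B=6]  = -2
W = -2*B - D + 2*A  [with B=6, D=-2, A=-6]  = -22

-22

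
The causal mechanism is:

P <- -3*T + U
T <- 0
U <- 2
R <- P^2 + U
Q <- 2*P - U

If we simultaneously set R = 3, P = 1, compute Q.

0

Under do(R = 3, P = 1), each intervened variable's structural equation is replaced by its fixed value.
Q = 2*P - U  [with P=1, U=2]  = 0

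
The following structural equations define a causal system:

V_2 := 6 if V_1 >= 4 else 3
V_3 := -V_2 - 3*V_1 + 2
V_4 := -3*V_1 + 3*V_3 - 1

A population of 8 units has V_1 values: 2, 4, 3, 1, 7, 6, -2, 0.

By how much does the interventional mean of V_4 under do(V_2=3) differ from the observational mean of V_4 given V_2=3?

Under do(V_2=3), V_2's equation is replaced by V_2=3 for every unit. Per-unit V_4: -28, -52, -40, -16, -88, -76, 20, -4. Mean = -35.5.
E[V_4|V_2=3] averages over only the 5 units with V_2=3 (V_1 = 2, 3, 1, -2, 0): V_4 = -28, -40, -16, 20, -4, mean -13.6.
Difference = -35.5 − (-13.6) = -21.9.

-21.9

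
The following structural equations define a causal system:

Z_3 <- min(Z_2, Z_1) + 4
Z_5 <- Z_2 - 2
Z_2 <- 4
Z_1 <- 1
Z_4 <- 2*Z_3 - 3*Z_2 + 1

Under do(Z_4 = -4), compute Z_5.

Intervening sets Z_4 = -4 and removes its equation (Z_4 <- 2*Z_3 - 3*Z_2 + 1).
No directed path runs from Z_4 to Z_5, so Z_5 keeps its natural value.
Z_5 = Z_2 - 2  [with Z_2=4]  = 2

2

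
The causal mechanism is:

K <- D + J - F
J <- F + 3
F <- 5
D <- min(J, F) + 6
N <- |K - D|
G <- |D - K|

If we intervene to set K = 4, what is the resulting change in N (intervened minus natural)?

Intervening sets K = 4 and removes its equation (K <- D + J - F).
J = F + 3  [with F=5]  = 8
D = min(J, F) + 6  [with J=8, F=5]  = 11
N = |K - D|  [with K=4, D=11]  = 7
Without intervention: J = F + 3  [with F=5]  = 8; D = min(J, F) + 6  [with J=8, F=5]  = 11; K = D + J - F  [with D=11, J=8, F=5]  = 14; N = |K - D|  [with K=14, D=11]  = 3.
Change = 7 − 3 = 4.

4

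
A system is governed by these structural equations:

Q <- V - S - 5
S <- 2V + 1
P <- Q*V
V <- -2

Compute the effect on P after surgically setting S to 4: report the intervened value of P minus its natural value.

Under do(S=4), the mechanism S <- 2V + 1 is discarded; S is fixed at 4.
Q = V - S - 5  [with V=-2, S=4]  = -11
P = Q*V  [with Q=-11, V=-2]  = 22
Without intervention: S = 2V + 1  [with V=-2]  = -3; Q = V - S - 5  [with V=-2, S=-3]  = -4; P = Q*V  [with Q=-4, V=-2]  = 8.
Change = 22 − 8 = 14.

14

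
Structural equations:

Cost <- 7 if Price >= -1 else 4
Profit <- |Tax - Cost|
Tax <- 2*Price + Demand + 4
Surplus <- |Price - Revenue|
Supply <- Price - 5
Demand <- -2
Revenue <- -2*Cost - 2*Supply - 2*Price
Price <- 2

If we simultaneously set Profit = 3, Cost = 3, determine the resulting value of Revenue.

Under do(Profit = 3, Cost = 3), each intervened variable's structural equation is replaced by its fixed value.
Supply = Price - 5  [with Price=2]  = -3
Revenue = -2*Cost - 2*Supply - 2*Price  [with Cost=3, Supply=-3, Price=2]  = -4

-4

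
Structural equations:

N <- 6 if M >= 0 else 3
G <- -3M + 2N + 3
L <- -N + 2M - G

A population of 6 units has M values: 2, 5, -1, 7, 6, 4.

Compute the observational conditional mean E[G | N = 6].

Conditioning on N=6 selects the 5 unit(s) with M ∈ {2, 5, 7, 6, 4}. Their G values: 9, 0, -6, -3, 3. Mean = 0.6.

0.6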